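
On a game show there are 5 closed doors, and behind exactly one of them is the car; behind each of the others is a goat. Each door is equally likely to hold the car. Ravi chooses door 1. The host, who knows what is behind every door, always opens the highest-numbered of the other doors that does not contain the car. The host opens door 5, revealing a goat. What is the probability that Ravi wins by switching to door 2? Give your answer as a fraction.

1/4

Apply Bayes' rule, conditioning on where the car actually is.
If it is behind any of doors 1, 2, 3, and 4 (prior 1/5 each): door 5 is the highest-numbered option available, probability 1; weight (1/5)·1 = 1/5 each.
If it is behind door 5 (prior 1/5): the host opened door 5, so this case is ruled out; weight (1/5)·0 = 0.
The weights sum to 4/5.
So P(the car behind door 2 | the host opened door 5) = (1/5) / (4/5) = 1/4.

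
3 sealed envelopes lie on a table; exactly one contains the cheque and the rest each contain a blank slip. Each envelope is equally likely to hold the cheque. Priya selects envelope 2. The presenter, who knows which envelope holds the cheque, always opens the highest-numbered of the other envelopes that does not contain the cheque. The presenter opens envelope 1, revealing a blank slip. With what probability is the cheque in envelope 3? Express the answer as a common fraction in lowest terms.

Apply Bayes' rule, conditioning on where the cheque actually is.
If it is in envelope 1 (prior 1/3): the presenter opened envelope 1, so this case is ruled out; weight (1/3)·0 = 0.
If it is in envelope 2 (prior 1/3): the presenter would have opened envelope 3 instead, probability 0; weight (1/3)·0 = 0.
If it is in envelope 3 (prior 1/3): envelope 1 is the highest-numbered option available, probability 1; weight (1/3)·1 = 1/3.
The weights sum to 1/3.
So P(the cheque in envelope 3 | the presenter opened envelope 1) = (1/3) / (1/3) = 1.

1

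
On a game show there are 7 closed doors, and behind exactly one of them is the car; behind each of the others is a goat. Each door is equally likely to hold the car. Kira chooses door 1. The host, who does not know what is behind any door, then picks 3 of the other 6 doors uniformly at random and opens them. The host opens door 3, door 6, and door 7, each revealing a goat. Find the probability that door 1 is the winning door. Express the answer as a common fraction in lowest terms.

Because the host chose which doors to open without knowing where the car is, the choice is independent of the prize location. Learning that none of the 3 opened doors holds the car simply rules out those 3 locations and leaves the remaining 4 doors still equally likely by symmetry.
So P(the car behind door 1) = 1/4.

1/4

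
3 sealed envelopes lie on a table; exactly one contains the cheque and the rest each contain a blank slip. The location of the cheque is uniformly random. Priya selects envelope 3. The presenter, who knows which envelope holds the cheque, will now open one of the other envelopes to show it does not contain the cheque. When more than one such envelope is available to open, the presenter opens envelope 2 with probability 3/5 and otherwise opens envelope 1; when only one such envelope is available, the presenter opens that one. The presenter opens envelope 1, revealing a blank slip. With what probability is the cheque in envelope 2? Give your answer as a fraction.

5/7

Apply Bayes' rule, conditioning on where the cheque actually is.
If it is in envelope 1 (prior 1/3): the presenter opened envelope 1, so this case is ruled out; weight (1/3)·0 = 0.
If it is in envelope 2 (prior 1/3): only envelope 1 is available, probability 1; weight (1/3)·1 = 1/3.
If it is in envelope 3 (prior 1/3): envelope 2 is available but not opened, probability 2/5; weight (1/3)·(2/5) = 2/15.
The weights sum to 7/15.
So P(the cheque in envelope 2 | the presenter opened envelope 1) = (1/3) / (7/15) = 5/7.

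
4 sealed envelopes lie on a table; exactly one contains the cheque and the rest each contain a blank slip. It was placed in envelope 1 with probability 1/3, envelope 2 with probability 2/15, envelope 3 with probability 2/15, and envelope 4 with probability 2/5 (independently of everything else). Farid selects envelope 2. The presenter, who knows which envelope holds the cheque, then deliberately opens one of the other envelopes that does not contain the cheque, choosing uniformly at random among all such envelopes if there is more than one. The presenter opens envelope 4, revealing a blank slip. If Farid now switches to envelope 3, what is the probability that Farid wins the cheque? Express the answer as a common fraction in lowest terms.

6/25

Consider each possible location of the cheque in turn.
If it is in envelope 1 (prior 1/3): the presenter has 2 equally likely choices, so probability 1/2; weight (1/3)·(1/2) = 1/6.
If it is in envelope 2 (prior 2/15): the presenter has 3 equally likely choices, so probability 1/3; weight (2/15)·(1/3) = 2/45.
If it is in envelope 3 (prior 2/15): the presenter has 2 equally likely choices, so probability 1/2; weight (2/15)·(1/2) = 1/15.
If it is in envelope 4 (prior 2/5): the presenter opened envelope 4, so this case is ruled out; weight (2/5)·0 = 0.
The weights sum to 5/18.
So P(the cheque in envelope 3 | the presenter opened envelope 4) = (1/15) / (5/18) = 6/25.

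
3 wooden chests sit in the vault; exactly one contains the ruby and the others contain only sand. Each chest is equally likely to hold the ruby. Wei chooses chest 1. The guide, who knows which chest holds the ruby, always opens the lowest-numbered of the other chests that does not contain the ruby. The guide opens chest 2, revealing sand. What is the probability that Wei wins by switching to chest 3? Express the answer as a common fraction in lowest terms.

1/2

Apply Bayes' rule, conditioning on where the ruby actually is.
If it is in either of chests 1 and 3 (prior 1/3 each): chest 2 is the lowest-numbered option available, probability 1; weight (1/3)·1 = 1/3 each.
If it is in chest 2 (prior 1/3): the guide opened chest 2, so this case is ruled out; weight (1/3)·0 = 0.
The weights sum to 2/3.
So P(the ruby in chest 3 | the guide opened chest 2) = (1/3) / (2/3) = 1/2.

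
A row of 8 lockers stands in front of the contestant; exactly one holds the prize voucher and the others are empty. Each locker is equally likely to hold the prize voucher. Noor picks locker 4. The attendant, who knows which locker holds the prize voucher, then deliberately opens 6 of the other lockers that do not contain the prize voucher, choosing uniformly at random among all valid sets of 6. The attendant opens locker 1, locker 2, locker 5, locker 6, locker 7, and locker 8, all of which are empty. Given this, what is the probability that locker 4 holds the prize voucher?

1/8

Condition on the true location of the prize voucher.
If it is in any of lockers 1, 2, 5, 6, 7, and 8 (prior 1/8 each): that locker was opened and seen not to hold the prize — ruled out; weight (1/8)·0 = 0 each.
If it is in locker 3 (prior 1/8): the attendant has no choice, probability 1; weight (1/8)·1 = 1/8.
If it is in locker 4 (prior 1/8): the attendant has 7 equally likely choices, so probability 1/7; weight (1/8)·(1/7) = 1/56.
The weights sum to 1/7.
So P(the prize voucher in locker 4 | the attendant opened locker 1, locker 2, locker 5, locker 6, locker 7, and locker 8) = (1/56) / (1/7) = 1/8.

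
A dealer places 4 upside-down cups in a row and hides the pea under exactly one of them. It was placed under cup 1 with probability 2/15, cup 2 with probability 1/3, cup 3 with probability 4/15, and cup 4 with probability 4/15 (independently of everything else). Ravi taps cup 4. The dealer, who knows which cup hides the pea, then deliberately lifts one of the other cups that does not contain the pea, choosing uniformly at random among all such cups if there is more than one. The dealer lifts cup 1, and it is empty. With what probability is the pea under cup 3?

Consider each possible location of the pea in turn.
If it is under cup 1 (prior 2/15): the dealer opened cup 1, so this case is ruled out; weight (2/15)·0 = 0.
If it is under cup 2 (prior 1/3): the dealer has 2 equally likely choices, so probability 1/2; weight (1/3)·(1/2) = 1/6.
If it is under cup 3 (prior 4/15): the dealer has 2 equally likely choices, so probability 1/2; weight (4/15)·(1/2) = 2/15.
If it is under cup 4 (prior 4/15): the dealer has 3 equally likely choices, so probability 1/3; weight (4/15)·(1/3) = 4/45.
The weights sum to 7/18.
So P(the pea under cup 3 | the dealer opened cup 1) = (2/15) / (7/18) = 12/35.

12/35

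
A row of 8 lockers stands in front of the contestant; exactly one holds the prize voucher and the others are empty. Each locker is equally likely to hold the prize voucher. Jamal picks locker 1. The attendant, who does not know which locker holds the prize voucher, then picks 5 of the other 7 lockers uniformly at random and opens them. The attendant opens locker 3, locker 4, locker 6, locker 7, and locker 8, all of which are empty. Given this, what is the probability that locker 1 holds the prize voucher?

Because the attendant chose which lockers to open without knowing where the prize voucher is, the choice is independent of the prize location. Learning that none of the 5 opened lockers holds the prize voucher simply rules out those 5 locations and leaves the remaining 3 lockers still equally likely by symmetry.
So P(the prize voucher in locker 1) = 1/3.

1/3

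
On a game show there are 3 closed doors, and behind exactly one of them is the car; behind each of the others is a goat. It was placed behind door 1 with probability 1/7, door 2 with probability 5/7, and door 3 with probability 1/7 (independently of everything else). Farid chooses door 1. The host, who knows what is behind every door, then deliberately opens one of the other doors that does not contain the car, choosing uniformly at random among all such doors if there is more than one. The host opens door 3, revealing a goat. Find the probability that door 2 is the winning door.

10/11

Apply Bayes' rule, conditioning on where the car actually is.
If it is behind door 1 (prior 1/7): the host has 2 equally likely choices, so probability 1/2; weight (1/7)·(1/2) = 1/14.
If it is behind door 2 (prior 5/7): the host has no choice, probability 1; weight (5/7)·1 = 5/7.
If it is behind door 3 (prior 1/7): the host opened door 3, so this case is ruled out; weight (1/7)·0 = 0.
The weights sum to 11/14.
So P(the car behind door 2 | the host opened door 3) = (5/7) / (11/14) = 10/11.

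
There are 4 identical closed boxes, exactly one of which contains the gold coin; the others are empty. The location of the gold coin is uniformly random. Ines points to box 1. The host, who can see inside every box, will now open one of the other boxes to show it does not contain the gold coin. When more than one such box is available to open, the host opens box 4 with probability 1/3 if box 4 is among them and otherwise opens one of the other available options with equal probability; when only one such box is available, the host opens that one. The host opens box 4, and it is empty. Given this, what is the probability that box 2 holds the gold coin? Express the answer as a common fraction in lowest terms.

Consider each possible location of the gold coin in turn.
If it is in any of boxes 1, 2, and 3 (prior 1/4 each): box 4 is available, opened with probability 1/3; weight (1/4)·(1/3) = 1/12 each.
If it is in box 4 (prior 1/4): the host opened box 4, so this case is ruled out; weight (1/4)·0 = 0.
The weights sum to 1/4.
So P(the gold coin in box 2 | the host opened box 4) = (1/12) / (1/4) = 1/3.

1/3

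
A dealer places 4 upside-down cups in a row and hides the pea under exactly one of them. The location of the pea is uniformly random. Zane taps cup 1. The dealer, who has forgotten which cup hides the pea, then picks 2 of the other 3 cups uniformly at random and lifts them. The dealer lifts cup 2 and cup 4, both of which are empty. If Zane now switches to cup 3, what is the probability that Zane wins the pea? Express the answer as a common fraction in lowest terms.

Because the dealer chose which cups to lift without knowing where the pea is, the choice is independent of the prize location. Learning that none of the 2 opened cups holds the pea simply rules out those 2 locations and leaves the remaining 2 cups still equally likely by symmetry.
So P(the pea under cup 3) = 1/2.

1/2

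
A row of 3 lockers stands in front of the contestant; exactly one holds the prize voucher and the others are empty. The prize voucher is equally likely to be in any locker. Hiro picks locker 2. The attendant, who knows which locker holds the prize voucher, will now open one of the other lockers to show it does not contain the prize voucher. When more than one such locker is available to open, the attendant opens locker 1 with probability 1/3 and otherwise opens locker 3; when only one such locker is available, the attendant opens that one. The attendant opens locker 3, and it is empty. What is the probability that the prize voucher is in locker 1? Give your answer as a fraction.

3/5

Consider each possible location of the prize voucher in turn.
If it is in locker 1 (prior 1/3): only locker 3 is available, probability 1; weight (1/3)·1 = 1/3.
If it is in locker 2 (prior 1/3): locker 1 is available but not opened, probability 2/3; weight (1/3)·(2/3) = 2/9.
If it is in locker 3 (prior 1/3): the attendant opened locker 3, so this case is ruled out; weight (1/3)·0 = 0.
The weights sum to 5/9.
So P(the prize voucher in locker 1 | the attendant opened locker 3) = (1/3) / (5/9) = 3/5.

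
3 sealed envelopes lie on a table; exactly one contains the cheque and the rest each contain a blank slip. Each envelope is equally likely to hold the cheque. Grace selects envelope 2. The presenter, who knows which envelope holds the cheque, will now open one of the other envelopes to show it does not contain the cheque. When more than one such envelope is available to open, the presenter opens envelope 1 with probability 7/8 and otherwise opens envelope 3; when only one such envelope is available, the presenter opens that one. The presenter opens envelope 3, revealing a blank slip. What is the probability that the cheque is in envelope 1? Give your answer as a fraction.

Apply Bayes' rule, conditioning on where the cheque actually is.
If it is in envelope 1 (prior 1/3): only envelope 3 is available, probability 1; weight (1/3)·1 = 1/3.
If it is in envelope 2 (prior 1/3): envelope 1 is available but not opened, probability 1/8; weight (1/3)·(1/8) = 1/24.
If it is in envelope 3 (prior 1/3): the presenter opened envelope 3, so this case is ruled out; weight (1/3)·0 = 0.
The weights sum to 3/8.
So P(the cheque in envelope 1 | the presenter opened envelope 3) = (1/3) / (3/8) = 8/9.

8/9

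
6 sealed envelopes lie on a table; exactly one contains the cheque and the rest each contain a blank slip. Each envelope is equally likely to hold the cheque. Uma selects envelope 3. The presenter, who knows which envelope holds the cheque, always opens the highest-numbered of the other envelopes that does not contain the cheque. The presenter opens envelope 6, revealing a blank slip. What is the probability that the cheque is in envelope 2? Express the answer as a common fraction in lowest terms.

Consider each possible location of the cheque in turn.
If it is in any of envelopes 1, 2, 3, 4, and 5 (prior 1/6 each): envelope 6 is the highest-numbered option available, probability 1; weight (1/6)·1 = 1/6 each.
If it is in envelope 6 (prior 1/6): the presenter opened envelope 6, so this case is ruled out; weight (1/6)·0 = 0.
The weights sum to 5/6.
So P(the cheque in envelope 2 | the presenter opened envelope 6) = (1/6) / (5/6) = 1/5.

1/5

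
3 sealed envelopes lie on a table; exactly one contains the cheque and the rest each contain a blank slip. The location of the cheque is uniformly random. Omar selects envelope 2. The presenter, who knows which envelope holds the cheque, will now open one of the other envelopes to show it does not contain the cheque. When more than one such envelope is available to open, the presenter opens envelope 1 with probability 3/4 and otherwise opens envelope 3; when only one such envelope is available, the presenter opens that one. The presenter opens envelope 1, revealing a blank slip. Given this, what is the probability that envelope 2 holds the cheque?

3/7

Apply Bayes' rule, conditioning on where the cheque actually is.
If it is in envelope 1 (prior 1/3): the presenter opened envelope 1, so this case is ruled out; weight (1/3)·0 = 0.
If it is in envelope 2 (prior 1/3): envelope 1 is available, opened with probability 3/4; weight (1/3)·(3/4) = 1/4.
If it is in envelope 3 (prior 1/3): only envelope 1 is available, probability 1; weight (1/3)·1 = 1/3.
The weights sum to 7/12.
So P(the cheque in envelope 2 | the presenter opened envelope 1) = (1/4) / (7/12) = 3/7.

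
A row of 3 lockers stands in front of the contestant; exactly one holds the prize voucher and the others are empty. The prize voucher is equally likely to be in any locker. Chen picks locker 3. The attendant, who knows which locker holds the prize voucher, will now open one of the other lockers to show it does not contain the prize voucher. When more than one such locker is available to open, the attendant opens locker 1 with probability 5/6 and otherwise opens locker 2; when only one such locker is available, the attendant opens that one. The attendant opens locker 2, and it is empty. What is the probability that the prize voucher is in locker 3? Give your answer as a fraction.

Condition on the true location of the prize voucher.
If it is in locker 1 (prior 1/3): only locker 2 is available, probability 1; weight (1/3)·1 = 1/3.
If it is in locker 2 (prior 1/3): the attendant opened locker 2, so this case is ruled out; weight (1/3)·0 = 0.
If it is in locker 3 (prior 1/3): locker 1 is available but not opened, probability 1/6; weight (1/3)·(1/6) = 1/18.
The weights sum to 7/18.
So P(the prize voucher in locker 3 | the attendant opened locker 2) = (1/18) / (7/18) = 1/7.

1/7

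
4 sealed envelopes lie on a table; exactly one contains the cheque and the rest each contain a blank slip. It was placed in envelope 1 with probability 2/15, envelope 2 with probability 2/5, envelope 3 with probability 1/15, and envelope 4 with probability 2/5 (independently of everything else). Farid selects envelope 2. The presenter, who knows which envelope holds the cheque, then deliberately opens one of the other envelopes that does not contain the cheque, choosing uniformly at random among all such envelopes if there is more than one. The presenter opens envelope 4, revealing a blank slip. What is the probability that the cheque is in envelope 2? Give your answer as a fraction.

Apply Bayes' rule, conditioning on where the cheque actually is.
If it is in envelope 1 (prior 2/15): the presenter has 2 equally likely choices, so probability 1/2; weight (2/15)·(1/2) = 1/15.
If it is in envelope 2 (prior 2/5): the presenter has 3 equally likely choices, so probability 1/3; weight (2/5)·(1/3) = 2/15.
If it is in envelope 3 (prior 1/15): the presenter has 2 equally likely choices, so probability 1/2; weight (1/15)·(1/2) = 1/30.
If it is in envelope 4 (prior 2/5): the presenter opened envelope 4, so this case is ruled out; weight (2/5)·0 = 0.
The weights sum to 7/30.
So P(the cheque in envelope 2 | the presenter opened envelope 4) = (2/15) / (7/30) = 4/7.

4/7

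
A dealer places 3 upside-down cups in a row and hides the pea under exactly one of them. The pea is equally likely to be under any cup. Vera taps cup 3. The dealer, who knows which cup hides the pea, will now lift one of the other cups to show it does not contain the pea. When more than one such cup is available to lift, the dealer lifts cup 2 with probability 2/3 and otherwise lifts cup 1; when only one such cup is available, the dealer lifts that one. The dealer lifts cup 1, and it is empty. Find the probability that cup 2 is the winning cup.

3/4

Condition on the true location of the pea.
If it is under cup 1 (prior 1/3): the dealer opened cup 1, so this case is ruled out; weight (1/3)·0 = 0.
If it is under cup 2 (prior 1/3): only cup 1 is available, probability 1; weight (1/3)·1 = 1/3.
If it is under cup 3 (prior 1/3): cup 2 is available but not opened, probability 1/3; weight (1/3)·(1/3) = 1/9.
The weights sum to 4/9.
So P(the pea under cup 2 | the dealer opened cup 1) = (1/3) / (4/9) = 3/4.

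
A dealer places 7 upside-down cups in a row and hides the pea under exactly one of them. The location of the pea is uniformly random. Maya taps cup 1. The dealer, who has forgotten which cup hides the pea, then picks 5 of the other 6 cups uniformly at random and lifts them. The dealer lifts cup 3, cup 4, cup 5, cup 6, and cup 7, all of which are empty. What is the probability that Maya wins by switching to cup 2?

Apply Bayes' rule, conditioning on where the pea actually is.
If it is under either of cups 1 and 2 (prior 1/7 each): the dealer picks exactly this set with probability 1/6 regardless, and none is the prize; weight (1/7)·(1/6) = 1/42 each.
If it is under any of cups 3, 4, 5, 6, and 7 (prior 1/7 each): that cup was opened and seen not to hold the prize — ruled out; weight (1/7)·0 = 0 each.
The weights sum to 1/21.
So P(the pea under cup 2 | the dealer opened cup 3, cup 4, cup 5, cup 6, and cup 7) = (1/42) / (1/21) = 1/2.

1/2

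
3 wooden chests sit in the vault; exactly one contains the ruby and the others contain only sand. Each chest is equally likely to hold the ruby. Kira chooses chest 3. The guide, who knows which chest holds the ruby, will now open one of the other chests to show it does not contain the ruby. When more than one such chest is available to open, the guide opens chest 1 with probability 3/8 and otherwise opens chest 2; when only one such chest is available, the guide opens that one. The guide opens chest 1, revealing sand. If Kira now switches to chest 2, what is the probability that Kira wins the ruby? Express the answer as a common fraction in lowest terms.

Apply Bayes' rule, conditioning on where the ruby actually is.
If it is in chest 1 (prior 1/3): the guide opened chest 1, so this case is ruled out; weight (1/3)·0 = 0.
If it is in chest 2 (prior 1/3): only chest 1 is available, probability 1; weight (1/3)·1 = 1/3.
If it is in chest 3 (prior 1/3): chest 1 is available, opened with probability 3/8; weight (1/3)·(3/8) = 1/8.
The weights sum to 11/24.
So P(the ruby in chest 2 | the guide opened chest 1) = (1/3) / (11/24) = 8/11.

8/11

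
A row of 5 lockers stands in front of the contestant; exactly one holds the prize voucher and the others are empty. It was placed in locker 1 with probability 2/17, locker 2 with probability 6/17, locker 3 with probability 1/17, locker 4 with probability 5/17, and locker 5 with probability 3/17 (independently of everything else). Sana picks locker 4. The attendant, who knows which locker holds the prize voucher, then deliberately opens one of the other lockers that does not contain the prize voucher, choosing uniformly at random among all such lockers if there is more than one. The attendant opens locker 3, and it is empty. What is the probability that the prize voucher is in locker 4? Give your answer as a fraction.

Consider each possible location of the prize voucher in turn.
If it is in locker 1 (prior 2/17): the attendant has 3 equally likely choices, so probability 1/3; weight (2/17)·(1/3) = 2/51.
If it is in locker 2 (prior 6/17): the attendant has 3 equally likely choices, so probability 1/3; weight (6/17)·(1/3) = 2/17.
If it is in locker 3 (prior 1/17): the attendant opened locker 3, so this case is ruled out; weight (1/17)·0 = 0.
If it is in locker 4 (prior 5/17): the attendant has 4 equally likely choices, so probability 1/4; weight (5/17)·(1/4) = 5/68.
If it is in locker 5 (prior 3/17): the attendant has 3 equally likely choices, so probability 1/3; weight (3/17)·(1/3) = 1/17.
The weights sum to 59/204.
So P(the prize voucher in locker 4 | the attendant opened locker 3) = (5/68) / (59/204) = 15/59.

15/59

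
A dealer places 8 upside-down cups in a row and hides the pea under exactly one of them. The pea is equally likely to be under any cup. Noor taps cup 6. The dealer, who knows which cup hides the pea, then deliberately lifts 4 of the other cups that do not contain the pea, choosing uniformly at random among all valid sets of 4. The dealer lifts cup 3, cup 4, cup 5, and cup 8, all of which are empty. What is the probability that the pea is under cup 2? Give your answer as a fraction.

Consider each possible location of the pea in turn.
If it is under any of cups 1, 2, and 7 (prior 1/8 each): the dealer has 15 equally likely choices, so probability 1/15; weight (1/8)·(1/15) = 1/120 each.
If it is under any of cups 3, 4, 5, and 8 (prior 1/8 each): that cup was opened and seen not to hold the prize — ruled out; weight (1/8)·0 = 0 each.
If it is under cup 6 (prior 1/8): the dealer has 35 equally likely choices, so probability 1/35; weight (1/8)·(1/35) = 1/280.
The weights sum to 1/35.
So P(the pea under cup 2 | the dealer opened cup 3, cup 4, cup 5, and cup 8) = (1/120) / (1/35) = 7/24.

7/24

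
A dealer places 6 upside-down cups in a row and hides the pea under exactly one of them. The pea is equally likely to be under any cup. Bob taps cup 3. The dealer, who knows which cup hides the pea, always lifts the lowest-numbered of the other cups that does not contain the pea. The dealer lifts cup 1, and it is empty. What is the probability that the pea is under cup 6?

1/5

Condition on the true location of the pea.
If it is under cup 1 (prior 1/6): the dealer opened cup 1, so this case is ruled out; weight (1/6)·0 = 0.
If it is under any of cups 2, 3, 4, 5, and 6 (prior 1/6 each): cup 1 is the lowest-numbered option available, probability 1; weight (1/6)·1 = 1/6 each.
The weights sum to 5/6.
So P(the pea under cup 6 | the dealer opened cup 1) = (1/6) / (5/6) = 1/5.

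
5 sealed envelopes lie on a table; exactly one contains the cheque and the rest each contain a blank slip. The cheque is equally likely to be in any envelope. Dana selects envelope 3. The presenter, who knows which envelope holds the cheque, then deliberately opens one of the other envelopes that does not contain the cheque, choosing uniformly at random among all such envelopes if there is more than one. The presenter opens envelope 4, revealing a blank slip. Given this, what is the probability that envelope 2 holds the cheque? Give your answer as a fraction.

Consider each possible location of the cheque in turn.
If it is in any of envelopes 1, 2, and 5 (prior 1/5 each): the presenter has 3 equally likely choices, so probability 1/3; weight (1/5)·(1/3) = 1/15 each.
If it is in envelope 3 (prior 1/5): the presenter has 4 equally likely choices, so probability 1/4; weight (1/5)·(1/4) = 1/20.
If it is in envelope 4 (prior 1/5): the presenter opened envelope 4, so this case is ruled out; weight (1/5)·0 = 0.
The weights sum to 1/4.
So P(the cheque in envelope 2 | the presenter opened envelope 4) = (1/15) / (1/4) = 4/15.

4/15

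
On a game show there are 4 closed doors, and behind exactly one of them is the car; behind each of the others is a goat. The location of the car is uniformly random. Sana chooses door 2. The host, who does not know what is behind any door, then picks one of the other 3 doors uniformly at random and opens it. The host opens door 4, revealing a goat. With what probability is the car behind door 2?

Because the host chose which door to open without knowing where the car is, the choice is independent of the prize location. Learning that door 4 does not hold the car simply rules out that one location and leaves the remaining 3 doors still equally likely by symmetry.
So P(the car behind door 2) = 1/3.

1/3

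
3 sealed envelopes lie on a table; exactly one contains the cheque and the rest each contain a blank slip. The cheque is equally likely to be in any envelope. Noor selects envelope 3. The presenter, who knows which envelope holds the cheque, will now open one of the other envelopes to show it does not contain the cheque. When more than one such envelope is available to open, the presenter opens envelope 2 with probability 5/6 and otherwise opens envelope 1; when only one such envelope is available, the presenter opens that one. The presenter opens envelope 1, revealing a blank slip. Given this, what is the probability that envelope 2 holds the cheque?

6/7

Condition on the true location of the cheque.
If it is in envelope 1 (prior 1/3): the presenter opened envelope 1, so this case is ruled out; weight (1/3)·0 = 0.
If it is in envelope 2 (prior 1/3): only envelope 1 is available, probability 1; weight (1/3)·1 = 1/3.
If it is in envelope 3 (prior 1/3): envelope 2 is available but not opened, probability 1/6; weight (1/3)·(1/6) = 1/18.
The weights sum to 7/18.
So P(the cheque in envelope 2 | the presenter opened envelope 1) = (1/3) / (7/18) = 6/7.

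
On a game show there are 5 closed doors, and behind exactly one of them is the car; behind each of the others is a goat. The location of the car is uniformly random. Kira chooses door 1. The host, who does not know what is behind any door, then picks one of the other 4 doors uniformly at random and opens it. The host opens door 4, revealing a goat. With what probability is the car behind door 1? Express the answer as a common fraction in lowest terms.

1/4

Because the host chose which door to open without knowing where the car is, the choice is independent of the prize location. Learning that door 4 does not hold the car simply rules out that one location and leaves the remaining 4 doors still equally likely by symmetry.
So P(the car behind door 1) = 1/4.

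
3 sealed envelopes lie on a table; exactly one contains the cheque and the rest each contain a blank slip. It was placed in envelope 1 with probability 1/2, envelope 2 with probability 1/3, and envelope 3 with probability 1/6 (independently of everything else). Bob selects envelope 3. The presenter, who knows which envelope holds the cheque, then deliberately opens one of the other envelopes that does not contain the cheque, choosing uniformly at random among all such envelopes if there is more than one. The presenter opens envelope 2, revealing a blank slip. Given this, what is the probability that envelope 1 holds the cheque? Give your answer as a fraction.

Consider each possible location of the cheque in turn.
If it is in envelope 1 (prior 1/2): the presenter has no choice, probability 1; weight (1/2)·1 = 1/2.
If it is in envelope 2 (prior 1/3): the presenter opened envelope 2, so this case is ruled out; weight (1/3)·0 = 0.
If it is in envelope 3 (prior 1/6): the presenter has 2 equally likely choices, so probability 1/2; weight (1/6)·(1/2) = 1/12.
The weights sum to 7/12.
So P(the cheque in envelope 1 | the presenter opened envelope 2) = (1/2) / (7/12) = 6/7.

6/7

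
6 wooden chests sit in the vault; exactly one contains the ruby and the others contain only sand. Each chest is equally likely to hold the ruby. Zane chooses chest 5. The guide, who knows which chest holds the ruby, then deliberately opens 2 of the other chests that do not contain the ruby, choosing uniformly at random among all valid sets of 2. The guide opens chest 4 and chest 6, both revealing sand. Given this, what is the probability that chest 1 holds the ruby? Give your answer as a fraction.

5/18

Condition on the true location of the ruby.
If it is in any of chests 1, 2, and 3 (prior 1/6 each): the guide has 6 equally likely choices, so probability 1/6; weight (1/6)·(1/6) = 1/36 each.
If it is in either of chests 4 and 6 (prior 1/6 each): that chest was opened and seen not to hold the prize — ruled out; weight (1/6)·0 = 0 each.
If it is in chest 5 (prior 1/6): the guide has 10 equally likely choices, so probability 1/10; weight (1/6)·(1/10) = 1/60.
The weights sum to 1/10.
So P(the ruby in chest 1 | the guide opened chest 4 and chest 6) = (1/36) / (1/10) = 5/18.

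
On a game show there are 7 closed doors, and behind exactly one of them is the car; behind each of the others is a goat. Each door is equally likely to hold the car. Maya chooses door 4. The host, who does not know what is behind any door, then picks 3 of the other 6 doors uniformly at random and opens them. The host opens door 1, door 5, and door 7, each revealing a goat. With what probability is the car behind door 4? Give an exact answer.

1/4

Apply Bayes' rule, conditioning on where the car actually is.
If it is behind any of doors 1, 5, and 7 (prior 1/7 each): that door was opened and seen not to hold the prize — ruled out; weight (1/7)·0 = 0 each.
If it is behind any of doors 2, 3, 4, and 6 (prior 1/7 each): the host picks exactly this set with probability 1/20 regardless, and none is the prize; weight (1/7)·(1/20) = 1/140 each.
The weights sum to 1/35.
So P(the car behind door 4 | the host opened door 1, door 5, and door 7) = (1/140) / (1/35) = 1/4.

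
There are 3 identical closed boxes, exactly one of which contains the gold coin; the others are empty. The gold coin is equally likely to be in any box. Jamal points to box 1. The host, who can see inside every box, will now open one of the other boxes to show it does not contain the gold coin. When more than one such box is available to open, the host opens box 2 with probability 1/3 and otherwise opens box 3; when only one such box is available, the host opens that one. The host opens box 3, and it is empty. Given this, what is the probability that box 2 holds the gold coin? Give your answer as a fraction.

3/5

Condition on the true location of the gold coin.
If it is in box 1 (prior 1/3): box 2 is available but not opened, probability 2/3; weight (1/3)·(2/3) = 2/9.
If it is in box 2 (prior 1/3): only box 3 is available, probability 1; weight (1/3)·1 = 1/3.
If it is in box 3 (prior 1/3): the host opened box 3, so this case is ruled out; weight (1/3)·0 = 0.
The weights sum to 5/9.
So P(the gold coin in box 2 | the host opened box 3) = (1/3) / (5/9) = 3/5.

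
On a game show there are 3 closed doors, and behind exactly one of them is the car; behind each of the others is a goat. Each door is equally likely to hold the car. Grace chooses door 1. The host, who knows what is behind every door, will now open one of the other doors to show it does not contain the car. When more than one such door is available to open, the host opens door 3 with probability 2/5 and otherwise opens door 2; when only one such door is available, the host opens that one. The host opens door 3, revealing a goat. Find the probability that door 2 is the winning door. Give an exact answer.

5/7

Consider each possible location of the car in turn.
If it is behind door 1 (prior 1/3): door 3 is available, opened with probability 2/5; weight (1/3)·(2/5) = 2/15.
If it is behind door 2 (prior 1/3): only door 3 is available, probability 1; weight (1/3)·1 = 1/3.
If it is behind door 3 (prior 1/3): the host opened door 3, so this case is ruled out; weight (1/3)·0 = 0.
The weights sum to 7/15.
So P(the car behind door 2 | the host opened door 3) = (1/3) / (7/15) = 5/7.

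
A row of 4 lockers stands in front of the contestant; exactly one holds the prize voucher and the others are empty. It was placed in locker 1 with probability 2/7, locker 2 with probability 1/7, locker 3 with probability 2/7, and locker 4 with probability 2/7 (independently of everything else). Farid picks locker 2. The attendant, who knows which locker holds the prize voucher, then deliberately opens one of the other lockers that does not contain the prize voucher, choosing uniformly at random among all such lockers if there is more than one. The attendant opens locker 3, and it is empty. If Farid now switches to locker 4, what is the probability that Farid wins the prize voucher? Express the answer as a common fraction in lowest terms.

Consider each possible location of the prize voucher in turn.
If it is in either of lockers 1 and 4 (prior 2/7 each): the attendant has 2 equally likely choices, so probability 1/2; weight (2/7)·(1/2) = 1/7 each.
If it is in locker 2 (prior 1/7): the attendant has 3 equally likely choices, so probability 1/3; weight (1/7)·(1/3) = 1/21.
If it is in locker 3 (prior 2/7): the attendant opened locker 3, so this case is ruled out; weight (2/7)·0 = 0.
The weights sum to 1/3.
So P(the prize voucher in locker 4 | the attendant opened locker 3) = (1/7) / (1/3) = 3/7.

3/7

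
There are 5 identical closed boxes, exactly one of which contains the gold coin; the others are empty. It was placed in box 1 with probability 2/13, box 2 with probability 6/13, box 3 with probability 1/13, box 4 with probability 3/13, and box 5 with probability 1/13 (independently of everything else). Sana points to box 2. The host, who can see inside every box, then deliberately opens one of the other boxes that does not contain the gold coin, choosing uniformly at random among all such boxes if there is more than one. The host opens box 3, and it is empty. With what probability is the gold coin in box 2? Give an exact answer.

3/7

Consider each possible location of the gold coin in turn.
If it is in box 1 (prior 2/13): the host has 3 equally likely choices, so probability 1/3; weight (2/13)·(1/3) = 2/39.
If it is in box 2 (prior 6/13): the host has 4 equally likely choices, so probability 1/4; weight (6/13)·(1/4) = 3/26.
If it is in box 3 (prior 1/13): the host opened box 3, so this case is ruled out; weight (1/13)·0 = 0.
If it is in box 4 (prior 3/13): the host has 3 equally likely choices, so probability 1/3; weight (3/13)·(1/3) = 1/13.
If it is in box 5 (prior 1/13): the host has 3 equally likely choices, so probability 1/3; weight (1/13)·(1/3) = 1/39.
The weights sum to 7/26.
So P(the gold coin in box 2 | the host opened box 3) = (3/26) / (7/26) = 3/7.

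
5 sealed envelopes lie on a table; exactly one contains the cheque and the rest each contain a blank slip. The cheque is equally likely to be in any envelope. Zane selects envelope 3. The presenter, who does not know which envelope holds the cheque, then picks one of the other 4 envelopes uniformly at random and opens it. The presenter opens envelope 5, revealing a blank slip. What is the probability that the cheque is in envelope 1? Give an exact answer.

1/4

Apply Bayes' rule, conditioning on where the cheque actually is.
If it is in any of envelopes 1, 2, 3, and 4 (prior 1/5 each): the presenter picks envelope 5 with probability 1/4 regardless, and it is not the prize; weight (1/5)·(1/4) = 1/20 each.
If it is in envelope 5 (prior 1/5): the presenter opened envelope 5, so this case is ruled out; weight (1/5)·0 = 0.
The weights sum to 1/5.
So P(the cheque in envelope 1 | the presenter opened envelope 5) = (1/20) / (1/5) = 1/4.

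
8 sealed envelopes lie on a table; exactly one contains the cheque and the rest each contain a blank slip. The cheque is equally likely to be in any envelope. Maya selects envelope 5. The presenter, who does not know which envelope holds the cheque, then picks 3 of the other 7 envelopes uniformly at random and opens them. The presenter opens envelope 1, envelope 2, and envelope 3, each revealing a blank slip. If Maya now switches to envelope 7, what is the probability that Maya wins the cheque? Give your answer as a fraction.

1/5

Because the presenter chose which envelopes to open without knowing where the cheque is, the choice is independent of the prize location. Learning that none of the 3 opened envelopes holds the cheque simply rules out those 3 locations and leaves the remaining 5 envelopes still equally likely by symmetry.
So P(the cheque in envelope 7) = 1/5.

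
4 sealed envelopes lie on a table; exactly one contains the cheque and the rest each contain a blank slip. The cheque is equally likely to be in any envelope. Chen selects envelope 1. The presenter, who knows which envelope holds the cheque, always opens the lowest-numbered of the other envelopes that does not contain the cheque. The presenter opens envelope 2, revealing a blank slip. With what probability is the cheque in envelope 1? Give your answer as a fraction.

1/3

Condition on the true location of the cheque.
If it is in any of envelopes 1, 3, and 4 (prior 1/4 each): envelope 2 is the lowest-numbered option available, probability 1; weight (1/4)·1 = 1/4 each.
If it is in envelope 2 (prior 1/4): the presenter opened envelope 2, so this case is ruled out; weight (1/4)·0 = 0.
The weights sum to 3/4.
So P(the cheque in envelope 1 | the presenter opened envelope 2) = (1/4) / (3/4) = 1/3.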